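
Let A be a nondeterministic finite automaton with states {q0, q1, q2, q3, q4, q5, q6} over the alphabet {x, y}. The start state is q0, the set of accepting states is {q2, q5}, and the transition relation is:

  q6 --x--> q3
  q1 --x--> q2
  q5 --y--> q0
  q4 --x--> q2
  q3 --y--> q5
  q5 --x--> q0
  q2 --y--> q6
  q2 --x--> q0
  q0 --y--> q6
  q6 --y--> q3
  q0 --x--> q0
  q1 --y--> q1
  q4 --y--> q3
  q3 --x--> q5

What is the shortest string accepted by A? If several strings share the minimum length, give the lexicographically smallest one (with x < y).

A breadth-first search from q0 reaches an accepting state first via the path q0 → q6 → q3 → q5 on input yxx.
No string of length < 3 is accepted (BFS exhausts all shorter strings without reaching an accepting state), and yxx is the lexicographically least accepting string of length 3.

yxx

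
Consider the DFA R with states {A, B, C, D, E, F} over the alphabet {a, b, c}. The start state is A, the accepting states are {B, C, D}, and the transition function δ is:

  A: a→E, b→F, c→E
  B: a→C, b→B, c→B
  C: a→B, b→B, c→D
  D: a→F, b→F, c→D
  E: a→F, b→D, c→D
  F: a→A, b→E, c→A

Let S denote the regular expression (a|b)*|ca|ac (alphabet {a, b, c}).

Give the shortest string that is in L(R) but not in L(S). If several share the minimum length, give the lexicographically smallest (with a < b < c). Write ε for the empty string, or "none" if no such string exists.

cb

The string cb is accepted by R but not by S.
No shorter string lies in the difference, and cb is the lexicographically first length-2 string in L(R) \ L(S).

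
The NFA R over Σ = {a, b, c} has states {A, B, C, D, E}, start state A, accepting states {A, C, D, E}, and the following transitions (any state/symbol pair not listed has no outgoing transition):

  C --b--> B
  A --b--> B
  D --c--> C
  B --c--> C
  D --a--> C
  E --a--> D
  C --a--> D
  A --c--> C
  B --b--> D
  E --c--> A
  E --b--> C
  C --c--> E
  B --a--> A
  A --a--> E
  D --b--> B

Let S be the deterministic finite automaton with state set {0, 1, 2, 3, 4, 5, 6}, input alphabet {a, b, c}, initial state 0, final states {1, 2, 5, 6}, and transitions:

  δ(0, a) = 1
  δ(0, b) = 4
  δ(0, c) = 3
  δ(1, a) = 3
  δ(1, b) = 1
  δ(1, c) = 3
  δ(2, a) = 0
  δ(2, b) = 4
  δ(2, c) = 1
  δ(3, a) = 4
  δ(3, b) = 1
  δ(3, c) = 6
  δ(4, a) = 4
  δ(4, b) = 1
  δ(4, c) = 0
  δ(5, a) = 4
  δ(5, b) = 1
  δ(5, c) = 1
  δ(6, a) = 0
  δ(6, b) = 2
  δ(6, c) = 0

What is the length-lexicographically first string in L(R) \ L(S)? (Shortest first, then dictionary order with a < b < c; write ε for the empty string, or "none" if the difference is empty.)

The empty string ε is accepted by R but not by S.
Since ε is the unique shortest string, it is the required witness.

ε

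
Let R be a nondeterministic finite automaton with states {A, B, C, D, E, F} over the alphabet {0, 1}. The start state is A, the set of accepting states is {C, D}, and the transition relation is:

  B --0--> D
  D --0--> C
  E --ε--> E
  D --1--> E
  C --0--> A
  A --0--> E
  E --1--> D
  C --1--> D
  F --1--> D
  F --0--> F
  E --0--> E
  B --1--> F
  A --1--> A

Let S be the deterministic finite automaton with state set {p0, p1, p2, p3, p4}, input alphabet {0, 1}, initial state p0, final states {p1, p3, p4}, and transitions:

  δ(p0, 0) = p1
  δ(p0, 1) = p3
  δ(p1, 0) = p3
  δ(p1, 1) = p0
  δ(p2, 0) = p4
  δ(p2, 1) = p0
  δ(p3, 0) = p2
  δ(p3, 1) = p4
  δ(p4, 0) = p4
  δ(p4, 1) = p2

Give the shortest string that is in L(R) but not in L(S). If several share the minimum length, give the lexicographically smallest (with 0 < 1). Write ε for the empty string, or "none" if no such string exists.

The string 01 is accepted by R but not by S.
No shorter string lies in the difference, and 01 is the lexicographically first length-2 string in L(R) \ L(S).

01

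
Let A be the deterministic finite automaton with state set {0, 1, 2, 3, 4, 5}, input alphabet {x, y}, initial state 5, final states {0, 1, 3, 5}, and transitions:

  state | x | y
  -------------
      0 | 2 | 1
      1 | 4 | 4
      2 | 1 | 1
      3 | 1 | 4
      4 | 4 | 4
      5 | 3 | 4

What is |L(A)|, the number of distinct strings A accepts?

3

The useful subgraph on states {1, 3, 5} is acyclic, so L(A) is finite; the longest accepting path visits 3 useful states, giving maximum string length 2.
Counting accepting paths from 5 by length: 1 of length 0, 1 of length 1, 1 of length 2. Total 3.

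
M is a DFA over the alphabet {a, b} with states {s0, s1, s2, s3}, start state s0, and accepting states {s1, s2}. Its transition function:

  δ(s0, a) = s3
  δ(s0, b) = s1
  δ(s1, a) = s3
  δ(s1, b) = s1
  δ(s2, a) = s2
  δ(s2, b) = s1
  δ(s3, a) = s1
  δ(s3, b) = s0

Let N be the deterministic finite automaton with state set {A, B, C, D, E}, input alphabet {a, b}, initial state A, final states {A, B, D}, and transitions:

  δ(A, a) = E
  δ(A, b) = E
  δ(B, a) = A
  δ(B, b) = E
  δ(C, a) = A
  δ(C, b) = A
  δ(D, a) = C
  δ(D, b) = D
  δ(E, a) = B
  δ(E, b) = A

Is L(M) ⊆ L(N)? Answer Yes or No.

No

The string b is in L(M) but not in L(N).
So L(M) ⊄ L(N).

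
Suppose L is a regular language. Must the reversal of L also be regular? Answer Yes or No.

Yes

Reverse every transition of an NFA for L, make the old start state the unique accepting state, and add a fresh start state with ε-moves to the old accepting states; this NFA accepts Lᴿ.
So the regular languages are closed under reversal.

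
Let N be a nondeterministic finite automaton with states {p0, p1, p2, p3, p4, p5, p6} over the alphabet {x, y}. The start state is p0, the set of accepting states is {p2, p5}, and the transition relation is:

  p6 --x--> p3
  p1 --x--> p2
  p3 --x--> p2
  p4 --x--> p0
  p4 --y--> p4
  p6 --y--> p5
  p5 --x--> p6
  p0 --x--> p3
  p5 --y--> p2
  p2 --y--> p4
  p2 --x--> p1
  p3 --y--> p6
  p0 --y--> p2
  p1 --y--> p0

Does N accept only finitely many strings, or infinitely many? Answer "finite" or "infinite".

infinite

State p0 is reachable from the start and can reach an accepting state, and it lies on the cycle p0 → p2 → p1 → p0.
Traversing that cycle any number of times yields accepted strings of unbounded length, so the language is infinite.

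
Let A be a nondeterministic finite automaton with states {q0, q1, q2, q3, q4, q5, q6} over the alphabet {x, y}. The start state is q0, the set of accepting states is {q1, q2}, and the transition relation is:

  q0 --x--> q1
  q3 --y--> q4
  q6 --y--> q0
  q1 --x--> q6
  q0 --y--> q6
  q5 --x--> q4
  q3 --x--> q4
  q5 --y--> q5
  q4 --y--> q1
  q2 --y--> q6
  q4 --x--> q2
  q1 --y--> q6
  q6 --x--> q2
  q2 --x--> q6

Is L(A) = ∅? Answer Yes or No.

No

The string x is accepted: the run q0 → q1 ends in the accepting state q1.
Since at least one string is accepted, L(A) is not empty.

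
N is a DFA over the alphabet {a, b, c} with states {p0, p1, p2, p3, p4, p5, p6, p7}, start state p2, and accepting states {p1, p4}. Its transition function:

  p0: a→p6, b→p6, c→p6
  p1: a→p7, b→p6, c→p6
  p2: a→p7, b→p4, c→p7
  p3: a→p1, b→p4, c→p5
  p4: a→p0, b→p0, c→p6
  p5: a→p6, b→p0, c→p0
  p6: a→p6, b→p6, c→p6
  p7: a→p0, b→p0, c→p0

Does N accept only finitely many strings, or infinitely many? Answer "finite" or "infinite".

The useful states (reachable from p2 and able to reach an accepting state) are {p2, p4}.
Restricted to these states the transition graph has no cycle, so every accepting path has bounded length and L is finite.

finite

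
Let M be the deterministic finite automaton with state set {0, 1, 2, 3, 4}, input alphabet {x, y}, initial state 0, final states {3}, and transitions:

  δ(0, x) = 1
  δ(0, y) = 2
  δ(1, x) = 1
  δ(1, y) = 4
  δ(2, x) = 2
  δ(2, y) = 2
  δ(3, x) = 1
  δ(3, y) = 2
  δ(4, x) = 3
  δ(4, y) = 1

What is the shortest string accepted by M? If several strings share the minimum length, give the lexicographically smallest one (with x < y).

A breadth-first search from 0 reaches an accepting state first via the path 0 → 1 → 4 → 3 on input xyx.
No string of length < 3 is accepted (BFS exhausts all shorter strings without reaching an accepting state), and xyx is the lexicographically least accepting string of length 3.

xyx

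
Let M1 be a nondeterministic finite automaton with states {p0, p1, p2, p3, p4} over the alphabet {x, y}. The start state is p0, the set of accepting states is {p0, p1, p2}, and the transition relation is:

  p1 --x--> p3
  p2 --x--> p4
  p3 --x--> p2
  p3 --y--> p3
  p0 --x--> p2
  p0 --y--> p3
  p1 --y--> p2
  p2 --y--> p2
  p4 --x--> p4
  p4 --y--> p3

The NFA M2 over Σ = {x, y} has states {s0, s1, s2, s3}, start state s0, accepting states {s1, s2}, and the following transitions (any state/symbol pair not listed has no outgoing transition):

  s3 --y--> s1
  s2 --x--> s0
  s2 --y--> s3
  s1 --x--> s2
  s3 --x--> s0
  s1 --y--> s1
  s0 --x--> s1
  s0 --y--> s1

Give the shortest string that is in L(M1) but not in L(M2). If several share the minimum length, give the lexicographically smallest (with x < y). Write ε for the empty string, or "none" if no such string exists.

ε

The empty string ε is accepted by M1 but not by M2.
Since ε is the unique shortest string, it is the required witness.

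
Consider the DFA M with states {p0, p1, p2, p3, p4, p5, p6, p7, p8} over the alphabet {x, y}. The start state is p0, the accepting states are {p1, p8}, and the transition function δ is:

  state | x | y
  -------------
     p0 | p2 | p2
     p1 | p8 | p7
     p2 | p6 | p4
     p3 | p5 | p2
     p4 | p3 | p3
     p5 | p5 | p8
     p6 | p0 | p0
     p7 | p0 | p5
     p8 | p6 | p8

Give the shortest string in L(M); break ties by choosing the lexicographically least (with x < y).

xyxxy

A breadth-first search from p0 reaches an accepting state first via the path p0 → p2 → p4 → p3 → p5 → p8 on input xyxxy.
No string of length < 5 is accepted (BFS exhausts all shorter strings without reaching an accepting state), and xyxxy is the lexicographically least accepting string of length 5.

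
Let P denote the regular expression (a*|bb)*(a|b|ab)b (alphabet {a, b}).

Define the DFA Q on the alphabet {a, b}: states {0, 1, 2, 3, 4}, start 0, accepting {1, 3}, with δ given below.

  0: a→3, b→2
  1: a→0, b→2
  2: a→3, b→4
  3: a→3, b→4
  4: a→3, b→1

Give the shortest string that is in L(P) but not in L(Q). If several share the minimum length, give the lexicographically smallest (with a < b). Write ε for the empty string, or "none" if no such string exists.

ab

The string ab is accepted by P but not by Q.
No shorter string lies in the difference, and ab is the lexicographically first length-2 string in L(P) \ L(Q).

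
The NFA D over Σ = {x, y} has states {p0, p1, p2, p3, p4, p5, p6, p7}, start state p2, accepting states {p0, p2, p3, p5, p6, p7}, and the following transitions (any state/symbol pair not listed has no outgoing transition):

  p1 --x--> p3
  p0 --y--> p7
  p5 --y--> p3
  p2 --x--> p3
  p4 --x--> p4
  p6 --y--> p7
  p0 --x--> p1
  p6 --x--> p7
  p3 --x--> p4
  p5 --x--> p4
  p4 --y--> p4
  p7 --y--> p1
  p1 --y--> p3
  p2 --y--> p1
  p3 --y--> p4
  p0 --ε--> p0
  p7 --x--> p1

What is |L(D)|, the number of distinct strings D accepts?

4

The useful subgraph on states {p1, p2, p3} is acyclic, so L(D) is finite; the longest accepting path visits 3 useful states, giving maximum string length 2.
Counting accepting paths from p2 by length: 1 of length 0, 1 of length 1, 2 of length 2. Total 4.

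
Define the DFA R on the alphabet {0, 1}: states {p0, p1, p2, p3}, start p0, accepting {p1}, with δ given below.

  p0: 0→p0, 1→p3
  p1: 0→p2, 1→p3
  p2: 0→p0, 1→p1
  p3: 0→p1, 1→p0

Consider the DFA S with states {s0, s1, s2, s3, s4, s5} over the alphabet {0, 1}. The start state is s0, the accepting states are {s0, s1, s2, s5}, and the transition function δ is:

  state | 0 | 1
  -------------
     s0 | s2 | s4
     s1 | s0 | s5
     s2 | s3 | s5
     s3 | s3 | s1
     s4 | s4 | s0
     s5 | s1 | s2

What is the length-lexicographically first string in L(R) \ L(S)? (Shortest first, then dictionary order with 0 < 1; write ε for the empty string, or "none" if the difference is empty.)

The string 10 is accepted by R but not by S.
No shorter string lies in the difference, and 10 is the lexicographically first length-2 string in L(R) \ L(S).

10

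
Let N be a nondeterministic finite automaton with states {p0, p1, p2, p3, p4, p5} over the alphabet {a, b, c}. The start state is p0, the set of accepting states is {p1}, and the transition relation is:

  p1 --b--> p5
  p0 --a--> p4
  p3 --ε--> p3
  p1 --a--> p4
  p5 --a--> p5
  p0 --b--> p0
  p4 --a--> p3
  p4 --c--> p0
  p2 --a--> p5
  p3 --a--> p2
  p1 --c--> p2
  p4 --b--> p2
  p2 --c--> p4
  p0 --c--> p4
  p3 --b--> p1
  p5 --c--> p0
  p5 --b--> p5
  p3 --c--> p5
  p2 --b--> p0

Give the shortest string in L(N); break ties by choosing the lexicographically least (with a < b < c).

aab

A breadth-first search from p0 reaches an accepting state first via the path p0 → p4 → p3 → p1 on input aab.
No string of length < 3 is accepted (BFS exhausts all shorter strings without reaching an accepting state), and aab is the lexicographically least accepting string of length 3.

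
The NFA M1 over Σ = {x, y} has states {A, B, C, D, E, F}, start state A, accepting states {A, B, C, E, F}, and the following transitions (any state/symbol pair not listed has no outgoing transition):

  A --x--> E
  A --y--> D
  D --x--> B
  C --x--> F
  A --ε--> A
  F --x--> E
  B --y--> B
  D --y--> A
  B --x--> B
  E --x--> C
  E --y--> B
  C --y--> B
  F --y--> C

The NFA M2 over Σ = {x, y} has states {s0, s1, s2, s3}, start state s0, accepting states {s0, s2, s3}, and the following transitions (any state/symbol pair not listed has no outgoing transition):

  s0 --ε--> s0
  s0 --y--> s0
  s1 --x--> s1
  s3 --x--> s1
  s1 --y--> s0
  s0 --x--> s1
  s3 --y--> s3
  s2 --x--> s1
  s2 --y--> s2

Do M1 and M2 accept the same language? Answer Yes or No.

No

The string x is accepted by M1 but rejected by M2.
So L(M1) ≠ L(M2).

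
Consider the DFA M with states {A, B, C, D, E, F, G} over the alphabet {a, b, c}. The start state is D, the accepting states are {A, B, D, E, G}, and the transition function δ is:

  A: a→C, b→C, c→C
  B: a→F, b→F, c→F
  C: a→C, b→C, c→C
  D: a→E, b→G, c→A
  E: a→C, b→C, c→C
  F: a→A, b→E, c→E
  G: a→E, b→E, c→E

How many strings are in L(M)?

7

The useful subgraph on states {A, D, E, G} is acyclic, so L(M) is finite; the longest accepting path visits 3 useful states, giving maximum string length 2.
Counting accepting paths from D by length: 1 of length 0, 3 of length 1, 3 of length 2. Total 7.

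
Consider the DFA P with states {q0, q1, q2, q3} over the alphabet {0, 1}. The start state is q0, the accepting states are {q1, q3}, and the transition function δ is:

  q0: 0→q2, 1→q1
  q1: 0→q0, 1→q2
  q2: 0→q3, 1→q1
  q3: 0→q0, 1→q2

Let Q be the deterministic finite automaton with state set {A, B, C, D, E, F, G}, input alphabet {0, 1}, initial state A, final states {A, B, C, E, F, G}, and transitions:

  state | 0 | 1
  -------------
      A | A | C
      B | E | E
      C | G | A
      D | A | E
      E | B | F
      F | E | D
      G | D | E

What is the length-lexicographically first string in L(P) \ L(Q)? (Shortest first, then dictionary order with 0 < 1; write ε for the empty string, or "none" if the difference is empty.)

The string 10111 is accepted by P but not by Q.
No shorter string lies in the difference, and 10111 is the lexicographically first length-5 string in L(P) \ L(Q).

10111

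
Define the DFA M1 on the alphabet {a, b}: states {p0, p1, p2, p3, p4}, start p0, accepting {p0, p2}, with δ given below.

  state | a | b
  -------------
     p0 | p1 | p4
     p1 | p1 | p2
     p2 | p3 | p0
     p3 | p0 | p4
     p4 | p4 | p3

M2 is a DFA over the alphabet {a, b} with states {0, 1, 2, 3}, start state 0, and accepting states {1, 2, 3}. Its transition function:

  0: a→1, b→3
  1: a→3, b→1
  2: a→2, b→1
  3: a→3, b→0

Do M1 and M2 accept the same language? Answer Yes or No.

No

The empty string ε is accepted by M1 but rejected by M2.
So L(M1) ≠ L(M2).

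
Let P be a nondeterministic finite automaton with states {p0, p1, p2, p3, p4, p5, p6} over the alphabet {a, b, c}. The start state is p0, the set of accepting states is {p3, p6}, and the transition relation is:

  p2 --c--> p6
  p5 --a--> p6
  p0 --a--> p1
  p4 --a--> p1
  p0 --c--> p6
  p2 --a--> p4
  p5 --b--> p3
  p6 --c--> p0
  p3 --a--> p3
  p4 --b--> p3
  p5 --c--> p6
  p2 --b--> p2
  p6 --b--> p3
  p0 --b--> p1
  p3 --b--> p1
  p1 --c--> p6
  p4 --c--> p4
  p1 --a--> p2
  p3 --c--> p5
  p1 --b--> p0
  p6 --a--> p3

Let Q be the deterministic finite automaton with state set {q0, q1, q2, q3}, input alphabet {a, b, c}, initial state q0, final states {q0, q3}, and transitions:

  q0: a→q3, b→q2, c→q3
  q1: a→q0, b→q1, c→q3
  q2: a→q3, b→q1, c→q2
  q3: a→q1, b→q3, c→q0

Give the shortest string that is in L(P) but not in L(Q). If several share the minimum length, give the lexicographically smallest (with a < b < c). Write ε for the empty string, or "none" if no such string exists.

bc

The string bc is accepted by P but not by Q.
No shorter string lies in the difference, and bc is the lexicographically first length-2 string in L(P) \ L(Q).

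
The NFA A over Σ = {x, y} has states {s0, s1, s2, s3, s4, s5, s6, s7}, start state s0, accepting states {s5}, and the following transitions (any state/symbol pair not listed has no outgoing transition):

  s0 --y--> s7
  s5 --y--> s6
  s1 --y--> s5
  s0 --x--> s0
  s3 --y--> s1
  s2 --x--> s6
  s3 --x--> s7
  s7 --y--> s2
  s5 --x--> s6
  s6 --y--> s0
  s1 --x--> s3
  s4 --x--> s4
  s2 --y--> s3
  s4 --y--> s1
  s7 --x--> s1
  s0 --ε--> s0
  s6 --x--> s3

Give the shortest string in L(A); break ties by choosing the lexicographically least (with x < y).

yxy

A breadth-first search from s0 reaches an accepting state first via the path s0 → s7 → s1 → s5 on input yxy.
No string of length < 3 is accepted (BFS exhausts all shorter strings without reaching an accepting state), and yxy is the lexicographically least accepting string of length 3.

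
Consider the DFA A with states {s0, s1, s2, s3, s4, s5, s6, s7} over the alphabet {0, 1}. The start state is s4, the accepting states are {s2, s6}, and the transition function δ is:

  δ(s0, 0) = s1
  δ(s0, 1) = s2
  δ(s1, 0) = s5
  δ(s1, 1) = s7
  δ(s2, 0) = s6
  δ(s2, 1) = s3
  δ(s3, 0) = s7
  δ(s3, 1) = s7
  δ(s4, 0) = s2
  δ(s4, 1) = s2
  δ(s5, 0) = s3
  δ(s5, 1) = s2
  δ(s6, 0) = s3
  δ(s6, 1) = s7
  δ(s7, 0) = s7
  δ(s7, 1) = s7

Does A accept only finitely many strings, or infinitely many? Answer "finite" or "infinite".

The useful states (reachable from s4 and able to reach an accepting state) are {s2, s4, s6}.
Restricted to these states the transition graph has no cycle, so every accepting path has bounded length and L is finite.

finite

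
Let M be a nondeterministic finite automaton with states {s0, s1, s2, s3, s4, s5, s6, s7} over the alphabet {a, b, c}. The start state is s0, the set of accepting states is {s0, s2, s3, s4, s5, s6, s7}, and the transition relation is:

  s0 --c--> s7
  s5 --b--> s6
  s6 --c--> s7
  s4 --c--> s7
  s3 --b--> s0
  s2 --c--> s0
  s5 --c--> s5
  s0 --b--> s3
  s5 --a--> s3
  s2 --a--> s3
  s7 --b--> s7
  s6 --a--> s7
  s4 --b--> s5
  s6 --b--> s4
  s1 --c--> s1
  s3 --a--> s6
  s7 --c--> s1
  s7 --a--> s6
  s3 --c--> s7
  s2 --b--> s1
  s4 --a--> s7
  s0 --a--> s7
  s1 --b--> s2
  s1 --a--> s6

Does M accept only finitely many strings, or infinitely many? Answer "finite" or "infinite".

infinite

State s0 is reachable from the start and can reach an accepting state, and it lies on the cycle s0 → s3 → s0.
Traversing that cycle any number of times yields accepted strings of unbounded length, so the language is infinite.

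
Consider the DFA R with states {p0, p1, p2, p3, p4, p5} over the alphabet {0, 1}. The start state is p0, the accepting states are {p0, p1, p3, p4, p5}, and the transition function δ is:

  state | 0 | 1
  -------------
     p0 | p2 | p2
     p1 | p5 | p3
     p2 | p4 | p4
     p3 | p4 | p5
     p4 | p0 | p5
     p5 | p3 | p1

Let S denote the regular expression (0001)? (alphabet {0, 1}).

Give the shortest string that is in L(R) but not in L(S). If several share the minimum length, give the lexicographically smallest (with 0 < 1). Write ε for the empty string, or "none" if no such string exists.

The string 00 is accepted by R but not by S.
No shorter string lies in the difference, and 00 is the lexicographically first length-2 string in L(R) \ L(S).

00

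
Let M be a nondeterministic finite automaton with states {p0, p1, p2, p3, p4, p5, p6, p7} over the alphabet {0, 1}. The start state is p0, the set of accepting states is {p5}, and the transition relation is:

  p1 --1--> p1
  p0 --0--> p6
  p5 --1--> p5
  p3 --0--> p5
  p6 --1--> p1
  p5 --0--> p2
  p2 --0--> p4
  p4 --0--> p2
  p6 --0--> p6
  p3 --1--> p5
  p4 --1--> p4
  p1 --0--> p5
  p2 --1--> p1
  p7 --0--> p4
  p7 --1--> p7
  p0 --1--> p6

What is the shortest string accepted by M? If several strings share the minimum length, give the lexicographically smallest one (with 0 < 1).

010

A breadth-first search from p0 reaches an accepting state first via the path p0 → p6 → p1 → p5 on input 010.
No string of length < 3 is accepted (BFS exhausts all shorter strings without reaching an accepting state), and 010 is the lexicographically least accepting string of length 3.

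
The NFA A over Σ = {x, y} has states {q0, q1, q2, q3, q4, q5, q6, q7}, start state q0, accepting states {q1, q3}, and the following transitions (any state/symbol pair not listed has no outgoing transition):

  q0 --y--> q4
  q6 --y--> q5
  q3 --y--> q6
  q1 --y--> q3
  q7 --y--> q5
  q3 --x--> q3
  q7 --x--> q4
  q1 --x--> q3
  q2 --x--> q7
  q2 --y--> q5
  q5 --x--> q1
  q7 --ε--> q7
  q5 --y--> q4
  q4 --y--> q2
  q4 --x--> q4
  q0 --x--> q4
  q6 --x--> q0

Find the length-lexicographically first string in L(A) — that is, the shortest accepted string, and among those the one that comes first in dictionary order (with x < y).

A breadth-first search from q0 reaches an accepting state first via the path q0 → q4 → q2 → q5 → q1 on input xyyx.
No string of length < 4 is accepted (BFS exhausts all shorter strings without reaching an accepting state), and xyyx is the lexicographically least accepting string of length 4.

xyyx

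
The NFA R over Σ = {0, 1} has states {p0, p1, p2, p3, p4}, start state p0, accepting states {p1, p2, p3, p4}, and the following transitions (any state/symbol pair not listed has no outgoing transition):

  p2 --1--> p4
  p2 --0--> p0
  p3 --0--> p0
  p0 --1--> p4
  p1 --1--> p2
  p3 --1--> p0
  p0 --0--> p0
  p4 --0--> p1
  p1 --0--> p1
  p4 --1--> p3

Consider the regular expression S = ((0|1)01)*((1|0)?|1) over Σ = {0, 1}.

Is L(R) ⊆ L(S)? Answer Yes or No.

The string 01 is in L(R) but not in L(S).
So L(R) ⊄ L(S).

No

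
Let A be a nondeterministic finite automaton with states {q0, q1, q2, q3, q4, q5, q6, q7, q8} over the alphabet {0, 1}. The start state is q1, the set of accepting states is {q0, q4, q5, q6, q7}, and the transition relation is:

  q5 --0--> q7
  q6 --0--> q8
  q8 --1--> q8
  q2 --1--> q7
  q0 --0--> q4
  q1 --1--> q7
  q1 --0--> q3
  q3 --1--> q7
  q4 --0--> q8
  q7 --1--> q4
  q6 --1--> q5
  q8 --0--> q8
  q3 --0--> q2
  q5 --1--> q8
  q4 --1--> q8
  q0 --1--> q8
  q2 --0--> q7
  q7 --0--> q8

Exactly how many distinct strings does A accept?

8

The useful subgraph on states {q1, q2, q3, q4, q7} is acyclic, so L(A) is finite; the longest accepting path visits 5 useful states, giving maximum string length 4.
Counting accepting paths from q1 by length: 1 of length 1, 2 of length 2, 3 of length 3, 2 of length 4. Total 8.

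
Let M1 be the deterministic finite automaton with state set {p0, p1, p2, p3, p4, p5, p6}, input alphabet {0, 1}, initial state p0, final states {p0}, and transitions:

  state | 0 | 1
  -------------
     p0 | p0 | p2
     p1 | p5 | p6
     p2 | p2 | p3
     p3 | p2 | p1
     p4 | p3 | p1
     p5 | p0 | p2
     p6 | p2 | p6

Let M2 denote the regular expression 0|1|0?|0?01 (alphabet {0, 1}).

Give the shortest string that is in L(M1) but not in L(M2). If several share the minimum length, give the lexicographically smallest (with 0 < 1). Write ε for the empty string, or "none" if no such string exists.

00

The string 00 is accepted by M1 but not by M2.
No shorter string lies in the difference, and 00 is the lexicographically first length-2 string in L(M1) \ L(M2).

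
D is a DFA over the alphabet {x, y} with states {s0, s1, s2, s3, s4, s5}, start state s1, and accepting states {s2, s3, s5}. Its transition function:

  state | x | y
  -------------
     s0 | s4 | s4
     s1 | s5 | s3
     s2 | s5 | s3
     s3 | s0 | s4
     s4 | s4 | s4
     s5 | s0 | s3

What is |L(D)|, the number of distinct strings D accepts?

The useful subgraph on states {s1, s3, s5} is acyclic, so L(D) is finite; the longest accepting path visits 3 useful states, giving maximum string length 2.
Counting accepting paths from s1 by length: 2 of length 1, 1 of length 2. Total 3.

3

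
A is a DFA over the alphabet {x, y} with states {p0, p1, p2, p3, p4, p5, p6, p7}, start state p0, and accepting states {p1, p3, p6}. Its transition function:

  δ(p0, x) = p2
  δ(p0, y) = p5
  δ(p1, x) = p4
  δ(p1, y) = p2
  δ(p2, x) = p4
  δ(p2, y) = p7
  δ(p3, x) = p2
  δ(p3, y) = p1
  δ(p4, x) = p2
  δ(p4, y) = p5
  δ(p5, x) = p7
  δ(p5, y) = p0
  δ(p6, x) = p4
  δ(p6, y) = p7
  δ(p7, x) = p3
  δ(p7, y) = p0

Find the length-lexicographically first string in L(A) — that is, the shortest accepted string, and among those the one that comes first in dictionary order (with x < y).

A breadth-first search from p0 reaches an accepting state first via the path p0 → p2 → p7 → p3 on input xyx.
No string of length < 3 is accepted (BFS exhausts all shorter strings without reaching an accepting state), and xyx is the lexicographically least accepting string of length 3.

xyx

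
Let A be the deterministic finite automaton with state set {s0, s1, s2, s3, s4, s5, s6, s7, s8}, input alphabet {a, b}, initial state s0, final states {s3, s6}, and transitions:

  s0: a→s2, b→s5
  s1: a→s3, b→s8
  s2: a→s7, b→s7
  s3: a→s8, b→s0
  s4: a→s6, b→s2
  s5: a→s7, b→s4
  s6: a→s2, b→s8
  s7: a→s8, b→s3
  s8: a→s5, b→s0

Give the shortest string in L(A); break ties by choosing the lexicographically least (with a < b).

aab

A breadth-first search from s0 reaches an accepting state first via the path s0 → s2 → s7 → s3 on input aab.
No string of length < 3 is accepted (BFS exhausts all shorter strings without reaching an accepting state), and aab is the lexicographically least accepting string of length 3.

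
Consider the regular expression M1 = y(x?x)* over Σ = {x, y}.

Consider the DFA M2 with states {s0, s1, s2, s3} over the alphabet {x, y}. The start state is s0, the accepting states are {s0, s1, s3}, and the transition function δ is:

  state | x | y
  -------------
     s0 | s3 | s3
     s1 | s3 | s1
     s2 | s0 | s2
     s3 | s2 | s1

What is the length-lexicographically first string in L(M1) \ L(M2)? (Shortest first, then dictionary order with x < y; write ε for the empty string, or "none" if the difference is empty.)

The string yx is accepted by M1 but not by M2.
No shorter string lies in the difference, and yx is the lexicographically first length-2 string in L(M1) \ L(M2).

yx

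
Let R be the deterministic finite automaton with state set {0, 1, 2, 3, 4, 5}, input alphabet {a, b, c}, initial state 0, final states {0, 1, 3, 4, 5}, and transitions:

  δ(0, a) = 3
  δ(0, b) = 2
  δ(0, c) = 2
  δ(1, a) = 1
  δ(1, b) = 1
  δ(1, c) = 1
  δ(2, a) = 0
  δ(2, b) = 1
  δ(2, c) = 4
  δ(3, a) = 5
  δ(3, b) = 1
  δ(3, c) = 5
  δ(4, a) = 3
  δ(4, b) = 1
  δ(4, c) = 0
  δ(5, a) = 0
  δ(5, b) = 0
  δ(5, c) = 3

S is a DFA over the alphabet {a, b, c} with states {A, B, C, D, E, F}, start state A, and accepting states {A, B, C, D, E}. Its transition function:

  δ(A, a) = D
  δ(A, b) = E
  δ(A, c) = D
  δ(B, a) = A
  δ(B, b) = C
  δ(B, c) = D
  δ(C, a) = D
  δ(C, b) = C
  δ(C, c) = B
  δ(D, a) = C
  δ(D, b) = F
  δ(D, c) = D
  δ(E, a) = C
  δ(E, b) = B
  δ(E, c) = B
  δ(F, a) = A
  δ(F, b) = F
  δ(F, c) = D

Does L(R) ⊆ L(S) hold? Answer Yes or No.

The string ab is in L(R) but not in L(S).
So L(R) ⊄ L(S).

No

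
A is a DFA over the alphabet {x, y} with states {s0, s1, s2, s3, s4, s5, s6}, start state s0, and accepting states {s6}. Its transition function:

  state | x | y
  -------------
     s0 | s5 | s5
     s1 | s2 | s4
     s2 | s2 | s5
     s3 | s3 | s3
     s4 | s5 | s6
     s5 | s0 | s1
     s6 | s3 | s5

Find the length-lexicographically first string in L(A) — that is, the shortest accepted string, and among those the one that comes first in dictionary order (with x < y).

A breadth-first search from s0 reaches an accepting state first via the path s0 → s5 → s1 → s4 → s6 on input xyyy.
No string of length < 4 is accepted (BFS exhausts all shorter strings without reaching an accepting state), and xyyy is the lexicographically least accepting string of length 4.

xyyy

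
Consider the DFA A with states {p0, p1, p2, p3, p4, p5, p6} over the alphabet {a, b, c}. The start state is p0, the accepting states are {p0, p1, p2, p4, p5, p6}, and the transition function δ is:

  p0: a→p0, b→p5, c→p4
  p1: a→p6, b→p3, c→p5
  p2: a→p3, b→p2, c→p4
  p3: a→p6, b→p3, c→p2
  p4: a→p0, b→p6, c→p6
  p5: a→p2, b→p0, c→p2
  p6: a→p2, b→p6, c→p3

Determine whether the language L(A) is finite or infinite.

State p0 is reachable from the start and can reach an accepting state, and it lies on the cycle p0 → p0.
Traversing that cycle any number of times yields accepted strings of unbounded length, so the language is infinite.

infinite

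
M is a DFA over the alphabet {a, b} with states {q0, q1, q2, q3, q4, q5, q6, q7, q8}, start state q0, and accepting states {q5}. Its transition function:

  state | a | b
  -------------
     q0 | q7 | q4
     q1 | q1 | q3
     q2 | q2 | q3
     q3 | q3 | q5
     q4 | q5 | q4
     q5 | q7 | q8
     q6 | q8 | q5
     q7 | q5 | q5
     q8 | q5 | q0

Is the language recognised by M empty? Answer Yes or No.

No

The string aa is accepted: the run q0 → q7 → q5 ends in the accepting state q5.
Since at least one string is accepted, L(M) is not empty.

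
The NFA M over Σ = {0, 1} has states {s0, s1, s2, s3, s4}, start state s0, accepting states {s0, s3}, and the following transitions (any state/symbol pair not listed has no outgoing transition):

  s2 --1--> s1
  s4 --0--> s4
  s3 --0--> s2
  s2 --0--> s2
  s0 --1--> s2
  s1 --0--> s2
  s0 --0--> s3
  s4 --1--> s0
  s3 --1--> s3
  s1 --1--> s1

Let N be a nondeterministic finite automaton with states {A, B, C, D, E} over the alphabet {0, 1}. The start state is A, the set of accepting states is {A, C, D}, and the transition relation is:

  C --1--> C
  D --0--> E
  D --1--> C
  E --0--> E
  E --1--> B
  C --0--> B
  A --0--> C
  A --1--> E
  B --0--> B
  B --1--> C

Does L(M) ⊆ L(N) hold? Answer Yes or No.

Yes

Exploring the product automaton M × N from the start pair (s0, A), following both machines on each input symbol, reaches 6 state pairs: (s0, A), (s3, C), (s2, E), (s2, B), (s1, B), (s1, C).
M accepts in {s0, s3} and N accepts in {A, C, D}. The reachable pairs whose M-component is accepting are (s0, A), (s3, C); in each of them the N-component is accepting too, so the product for L(M) \ L(N) (M-component accepting, N-component rejecting) has no reachable accepting pair and the difference is empty.
Hence every string in L(M) is also in L(N).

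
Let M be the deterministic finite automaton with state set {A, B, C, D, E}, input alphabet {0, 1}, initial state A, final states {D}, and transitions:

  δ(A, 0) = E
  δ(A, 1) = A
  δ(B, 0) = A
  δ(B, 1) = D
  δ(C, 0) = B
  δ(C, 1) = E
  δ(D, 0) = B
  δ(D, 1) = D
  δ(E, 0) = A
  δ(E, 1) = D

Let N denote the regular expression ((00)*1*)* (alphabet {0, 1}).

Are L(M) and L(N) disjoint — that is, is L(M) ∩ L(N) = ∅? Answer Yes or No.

Converting the expression N to a DFA (subset construction, then merging equivalent states) gives the minimal DFA with states {n0, n1, n2}, start state n0, accepting states {n0} and transitions n0: 0→n1, 1→n0; n1: 0→n0, 1→n2; n2: 0→n2, 1→n2.
Exploring the product automaton M × N from the start pair (A, n0), following both machines on each input symbol, reaches 6 state pairs: (A, n0), (E, n1), (D, n2), (B, n2), (A, n2), (E, n2).
M accepts in {D} and N accepts in {n0}; no reachable pair has both components accepting, so no string drives both machines to acceptance simultaneously and L(M) ∩ L(N) = ∅.
So no string is accepted by both, and the intersection is empty.

Yes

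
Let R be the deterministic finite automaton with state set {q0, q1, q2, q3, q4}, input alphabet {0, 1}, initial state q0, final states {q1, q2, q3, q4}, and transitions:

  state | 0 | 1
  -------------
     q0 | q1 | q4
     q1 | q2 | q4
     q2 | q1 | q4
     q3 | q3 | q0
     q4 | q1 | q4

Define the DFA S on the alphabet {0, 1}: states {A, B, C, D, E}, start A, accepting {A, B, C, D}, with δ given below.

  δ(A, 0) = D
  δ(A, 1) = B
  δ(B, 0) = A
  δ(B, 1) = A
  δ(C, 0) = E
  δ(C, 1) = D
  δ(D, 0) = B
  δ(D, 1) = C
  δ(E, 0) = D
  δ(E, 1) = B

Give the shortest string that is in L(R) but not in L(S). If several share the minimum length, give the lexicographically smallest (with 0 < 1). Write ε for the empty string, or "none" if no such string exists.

010

The string 010 is accepted by R but not by S.
No shorter string lies in the difference, and 010 is the lexicographically first length-3 string in L(R) \ L(S).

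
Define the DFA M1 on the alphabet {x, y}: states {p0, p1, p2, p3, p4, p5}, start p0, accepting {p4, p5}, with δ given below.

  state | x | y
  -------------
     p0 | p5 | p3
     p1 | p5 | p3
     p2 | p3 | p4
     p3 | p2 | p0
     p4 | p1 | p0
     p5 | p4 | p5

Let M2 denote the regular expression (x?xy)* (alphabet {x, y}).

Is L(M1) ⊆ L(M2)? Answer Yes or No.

No

The string x is in L(M1) but not in L(M2).
So L(M1) ⊄ L(M2).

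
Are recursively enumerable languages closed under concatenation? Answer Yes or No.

Dovetail over all split points of the input and all step bounds t = 1, 2, …, simulating the recogniser for L₁ on the prefix and the recogniser for L₂ on the suffix for t steps; accept if for some split both accept.
So the recursively enumerable languages are closed under concatenation.

Yes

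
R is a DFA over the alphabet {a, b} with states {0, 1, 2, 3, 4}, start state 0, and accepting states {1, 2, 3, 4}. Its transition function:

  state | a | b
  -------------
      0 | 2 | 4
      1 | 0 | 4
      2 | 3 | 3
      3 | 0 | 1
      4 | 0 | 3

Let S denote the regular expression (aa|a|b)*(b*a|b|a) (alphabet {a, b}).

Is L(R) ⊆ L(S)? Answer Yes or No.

Converting the expression S to a DFA (subset construction, then merging equivalent states) gives the minimal DFA with states {s0, s1}, start state s0, accepting states {s1} and transitions s0: a→s1, b→s1; s1: a→s1, b→s1.
Exploring the product automaton R × S from the start pair (0, s0), following both machines on each input symbol, reaches 6 state pairs: (0, s0), (2, s1), (4, s1), (3, s1), (0, s1), (1, s1).
R accepts in {1, 2, 3, 4} and S accepts in {s1}. The reachable pairs whose R-component is accepting are (2, s1), (4, s1), (3, s1), (1, s1); in each of them the S-component is accepting too, so the product for L(R) \ L(S) (R-component accepting, S-component rejecting) has no reachable accepting pair and the difference is empty.
Hence every string in L(R) is also in L(S).

Yes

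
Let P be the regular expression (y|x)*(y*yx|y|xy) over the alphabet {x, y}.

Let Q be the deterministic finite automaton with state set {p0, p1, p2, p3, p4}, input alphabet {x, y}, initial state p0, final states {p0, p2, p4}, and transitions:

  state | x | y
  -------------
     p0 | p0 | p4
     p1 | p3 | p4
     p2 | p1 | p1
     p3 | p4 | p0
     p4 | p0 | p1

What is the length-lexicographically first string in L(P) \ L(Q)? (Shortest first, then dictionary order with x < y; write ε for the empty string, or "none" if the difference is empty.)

yy

The string yy is accepted by P but not by Q.
No shorter string lies in the difference, and yy is the lexicographically first length-2 string in L(P) \ L(Q).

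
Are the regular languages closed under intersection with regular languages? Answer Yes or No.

This is a special case of closure under intersection: the product of the two DFAs, accepting on F₁ × F₂, recognises the intersection.
So the regular languages are closed under intersection with a regular language.

Yes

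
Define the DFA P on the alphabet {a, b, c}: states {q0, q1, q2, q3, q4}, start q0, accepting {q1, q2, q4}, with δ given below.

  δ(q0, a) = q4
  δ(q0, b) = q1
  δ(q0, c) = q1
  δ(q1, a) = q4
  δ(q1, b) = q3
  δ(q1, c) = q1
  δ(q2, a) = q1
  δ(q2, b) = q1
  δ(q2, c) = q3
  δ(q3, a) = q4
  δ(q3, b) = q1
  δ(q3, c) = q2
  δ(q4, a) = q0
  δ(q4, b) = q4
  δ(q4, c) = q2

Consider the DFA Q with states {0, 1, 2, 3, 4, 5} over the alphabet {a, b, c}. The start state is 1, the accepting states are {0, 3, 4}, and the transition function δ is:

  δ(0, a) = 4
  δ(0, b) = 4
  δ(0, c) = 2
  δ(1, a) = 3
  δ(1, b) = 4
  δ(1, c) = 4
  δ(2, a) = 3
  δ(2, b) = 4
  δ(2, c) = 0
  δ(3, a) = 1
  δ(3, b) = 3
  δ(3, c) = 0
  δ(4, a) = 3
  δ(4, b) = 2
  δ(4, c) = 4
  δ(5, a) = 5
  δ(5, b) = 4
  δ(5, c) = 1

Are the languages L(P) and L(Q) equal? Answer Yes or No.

Yes

Exploring the product automaton P × Q from the start pair (q0, 1), following both machines on each input symbol, reaches 5 state pairs: (q0, 1), (q4, 3), (q1, 4), (q2, 0), (q3, 2).
P accepts in {q1, q2, q4} and Q accepts in {0, 3, 4}. In every reachable pair the two components are either both accepting — (q4, 3), (q1, 4), (q2, 0) — or both non-accepting, so no string is accepted by exactly one of the machines: L(P) \ L(Q) and L(Q) \ L(P) are both empty.
Hence every string is accepted by P iff it is accepted by Q, and the two languages coincide.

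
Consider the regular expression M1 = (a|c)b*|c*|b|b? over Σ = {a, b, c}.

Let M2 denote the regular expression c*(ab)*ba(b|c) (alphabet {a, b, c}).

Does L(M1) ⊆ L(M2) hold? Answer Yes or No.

The empty string ε is in L(M1) but not in L(M2).
So L(M1) ⊄ L(M2).

No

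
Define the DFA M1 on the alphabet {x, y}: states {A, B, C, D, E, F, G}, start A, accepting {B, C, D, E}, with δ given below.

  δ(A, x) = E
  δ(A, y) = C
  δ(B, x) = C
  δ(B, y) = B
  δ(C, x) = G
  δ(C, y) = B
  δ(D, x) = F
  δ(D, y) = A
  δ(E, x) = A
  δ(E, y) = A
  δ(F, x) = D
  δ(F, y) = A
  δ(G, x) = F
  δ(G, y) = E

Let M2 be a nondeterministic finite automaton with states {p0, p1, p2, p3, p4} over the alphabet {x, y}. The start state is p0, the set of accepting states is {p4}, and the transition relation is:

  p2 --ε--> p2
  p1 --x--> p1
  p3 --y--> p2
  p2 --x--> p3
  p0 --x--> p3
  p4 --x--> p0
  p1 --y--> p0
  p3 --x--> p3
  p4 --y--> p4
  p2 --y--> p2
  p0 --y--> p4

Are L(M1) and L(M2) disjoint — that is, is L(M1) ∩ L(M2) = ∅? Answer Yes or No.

The string y is accepted by both M1 and M2.
Hence L(M1) ∩ L(M2) ≠ ∅.

No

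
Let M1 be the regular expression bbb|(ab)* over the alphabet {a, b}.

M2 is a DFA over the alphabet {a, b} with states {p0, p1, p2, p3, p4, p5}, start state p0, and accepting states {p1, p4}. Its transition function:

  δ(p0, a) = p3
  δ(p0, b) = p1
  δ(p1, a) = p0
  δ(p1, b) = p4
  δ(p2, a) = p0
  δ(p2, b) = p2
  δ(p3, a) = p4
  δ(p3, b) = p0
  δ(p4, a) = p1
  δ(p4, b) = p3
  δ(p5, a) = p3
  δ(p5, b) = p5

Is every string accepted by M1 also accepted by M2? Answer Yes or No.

The empty string ε is in L(M1) but not in L(M2).
So L(M1) ⊄ L(M2).

No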